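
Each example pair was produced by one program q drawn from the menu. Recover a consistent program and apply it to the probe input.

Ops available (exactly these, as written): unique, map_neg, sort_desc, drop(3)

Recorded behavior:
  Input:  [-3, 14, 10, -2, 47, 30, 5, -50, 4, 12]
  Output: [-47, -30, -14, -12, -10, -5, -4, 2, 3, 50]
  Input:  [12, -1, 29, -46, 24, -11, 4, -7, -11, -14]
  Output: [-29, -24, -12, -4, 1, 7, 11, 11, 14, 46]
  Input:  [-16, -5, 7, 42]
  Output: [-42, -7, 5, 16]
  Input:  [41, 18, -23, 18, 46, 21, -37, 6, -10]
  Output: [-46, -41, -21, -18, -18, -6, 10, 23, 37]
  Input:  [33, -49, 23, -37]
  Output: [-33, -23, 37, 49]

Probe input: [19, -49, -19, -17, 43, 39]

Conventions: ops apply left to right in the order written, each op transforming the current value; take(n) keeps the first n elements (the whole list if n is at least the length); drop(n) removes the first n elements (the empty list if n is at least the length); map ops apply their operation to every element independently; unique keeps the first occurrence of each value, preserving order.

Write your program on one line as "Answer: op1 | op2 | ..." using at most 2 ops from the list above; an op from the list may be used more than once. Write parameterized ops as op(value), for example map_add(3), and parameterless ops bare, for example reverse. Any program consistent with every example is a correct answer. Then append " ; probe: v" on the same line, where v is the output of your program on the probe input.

sort_desc | map_neg ; probe: [-43, -39, -19, 17, 19, 49]

Check, running the answer program on each example:
  [-3, 14, 10, -2, 47, 30, 5, -50, 4, 12] -> [47, 30, 14, 12, 10, 5, 4, -2, -3, -50] -> [-47, -30, -14, -12, -10, -5, -4, 2, 3, 50]
  [12, -1, 29, -46, 24, -11, 4, -7, -11, -14] -> [29, 24, 12, 4, -1, -7, -11, -11, -14, -46] -> [-29, -24, -12, -4, 1, 7, 11, 11, 14, 46]
  [-16, -5, 7, 42] -> [42, 7, -5, -16] -> [-42, -7, 5, 16]
  [41, 18, -23, 18, 46, 21, -37, 6, -10] -> [46, 41, 21, 18, 18, 6, -10, -23, -37] -> [-46, -41, -21, -18, -18, -6, 10, 23, 37]
  [33, -49, 23, -37] -> [33, 23, -37, -49] -> [-33, -23, 37, 49]
  probe: [19, -49, -19, -17, 43, 39] -> [43, 39, 19, -17, -19, -49] -> [-43, -39, -19, 17, 19, 49]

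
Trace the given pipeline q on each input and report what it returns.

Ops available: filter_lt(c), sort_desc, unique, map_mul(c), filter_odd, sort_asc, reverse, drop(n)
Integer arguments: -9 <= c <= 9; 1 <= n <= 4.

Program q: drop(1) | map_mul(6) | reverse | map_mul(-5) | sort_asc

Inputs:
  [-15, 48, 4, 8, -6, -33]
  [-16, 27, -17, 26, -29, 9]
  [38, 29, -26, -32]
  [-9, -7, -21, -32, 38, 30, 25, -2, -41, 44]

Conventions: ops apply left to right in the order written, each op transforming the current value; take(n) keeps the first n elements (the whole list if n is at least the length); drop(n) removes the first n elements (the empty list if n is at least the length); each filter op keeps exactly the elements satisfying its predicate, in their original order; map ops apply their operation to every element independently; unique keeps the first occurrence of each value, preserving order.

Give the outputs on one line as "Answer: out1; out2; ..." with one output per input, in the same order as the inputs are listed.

[-1440, -240, -120, 180, 990]; [-810, -780, -270, 510, 870]; [-870, 780, 960]; [-1320, -1140, -900, -750, 60, 210, 630, 960, 1230]

Execution, op by op:
  [-15, 48, 4, 8, -6, -33] -> [48, 4, 8, -6, -33] -> [288, 24, 48, -36, -198] -> [-198, -36, 48, 24, 288] -> [990, 180, -240, -120, -1440] -> [-1440, -240, -120, 180, 990]
  [-16, 27, -17, 26, -29, 9] -> [27, -17, 26, -29, 9] -> [162, -102, 156, -174, 54] -> [54, -174, 156, -102, 162] -> [-270, 870, -780, 510, -810] -> [-810, -780, -270, 510, 870]
  [38, 29, -26, -32] -> [29, -26, -32] -> [174, -156, -192] -> [-192, -156, 174] -> [960, 780, -870] -> [-870, 780, 960]
  [-9, -7, -21, -32, 38, 30, 25, -2, -41, 44] -> [-7, -21, -32, 38, 30, 25, -2, -41, 44] -> [-42, -126, -192, 228, 180, 150, -12, -246, 264] -> [264, -246, -12, 150, 180, 228, -192, -126, -42] -> [-1320, 1230, 60, -750, -900, -1140, 960, 630, 210] -> [-1320, -1140, -900, -750, 60, 210, 630, 960, 1230]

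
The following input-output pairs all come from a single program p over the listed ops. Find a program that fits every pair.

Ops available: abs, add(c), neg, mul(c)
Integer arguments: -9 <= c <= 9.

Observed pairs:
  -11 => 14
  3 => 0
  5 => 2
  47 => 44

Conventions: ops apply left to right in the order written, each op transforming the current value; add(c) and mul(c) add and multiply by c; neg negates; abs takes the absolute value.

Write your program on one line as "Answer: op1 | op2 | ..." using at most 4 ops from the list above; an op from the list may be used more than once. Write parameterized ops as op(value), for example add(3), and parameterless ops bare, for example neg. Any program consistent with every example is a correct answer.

neg | add(3) | abs

Check, running the answer program on each example:
  -11 -> 11 -> 14 -> 14
  3 -> -3 -> 0 -> 0
  5 -> -5 -> -2 -> 2
  47 -> -47 -> -44 -> 44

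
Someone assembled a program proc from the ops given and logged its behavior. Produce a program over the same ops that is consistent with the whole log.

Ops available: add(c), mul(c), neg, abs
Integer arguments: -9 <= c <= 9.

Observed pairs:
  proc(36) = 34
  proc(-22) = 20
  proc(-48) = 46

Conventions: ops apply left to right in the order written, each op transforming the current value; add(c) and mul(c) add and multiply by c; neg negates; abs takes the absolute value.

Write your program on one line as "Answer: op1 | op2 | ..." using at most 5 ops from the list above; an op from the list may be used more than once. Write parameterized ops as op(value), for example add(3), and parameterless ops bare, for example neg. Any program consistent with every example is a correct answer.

neg | abs | add(7) | add(-9)

Check, running the answer program on each example:
  36 -> -36 -> 36 -> 43 -> 34
  -22 -> 22 -> 22 -> 29 -> 20
  -48 -> 48 -> 48 -> 55 -> 46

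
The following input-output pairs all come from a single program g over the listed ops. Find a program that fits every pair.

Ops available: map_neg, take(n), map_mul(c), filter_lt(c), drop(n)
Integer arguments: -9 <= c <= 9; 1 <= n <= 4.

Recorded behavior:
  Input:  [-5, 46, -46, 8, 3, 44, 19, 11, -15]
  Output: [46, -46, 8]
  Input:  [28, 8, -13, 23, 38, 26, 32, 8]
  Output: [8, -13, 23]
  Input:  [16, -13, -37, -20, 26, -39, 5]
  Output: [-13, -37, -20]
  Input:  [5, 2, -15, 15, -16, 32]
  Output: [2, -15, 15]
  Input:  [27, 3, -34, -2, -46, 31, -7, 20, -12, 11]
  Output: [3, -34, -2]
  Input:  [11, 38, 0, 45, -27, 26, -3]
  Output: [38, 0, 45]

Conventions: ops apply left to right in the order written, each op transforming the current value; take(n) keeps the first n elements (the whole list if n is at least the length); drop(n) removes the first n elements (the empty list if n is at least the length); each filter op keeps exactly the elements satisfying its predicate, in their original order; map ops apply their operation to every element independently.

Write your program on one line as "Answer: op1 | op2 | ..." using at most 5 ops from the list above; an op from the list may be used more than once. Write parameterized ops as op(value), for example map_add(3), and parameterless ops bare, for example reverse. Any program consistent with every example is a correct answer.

drop(1) | map_neg | take(3) | map_neg

Check, running the answer program on each example:
  [-5, 46, -46, 8, 3, 44, 19, 11, -15] -> [46, -46, 8, 3, 44, 19, 11, -15] -> [-46, 46, -8, -3, -44, -19, -11, 15] -> [-46, 46, -8] -> [46, -46, 8]
  [28, 8, -13, 23, 38, 26, 32, 8] -> [8, -13, 23, 38, 26, 32, 8] -> [-8, 13, -23, -38, -26, -32, -8] -> [-8, 13, -23] -> [8, -13, 23]
  [16, -13, -37, -20, 26, -39, 5] -> [-13, -37, -20, 26, -39, 5] -> [13, 37, 20, -26, 39, -5] -> [13, 37, 20] -> [-13, -37, -20]
  [5, 2, -15, 15, -16, 32] -> [2, -15, 15, -16, 32] -> [-2, 15, -15, 16, -32] -> [-2, 15, -15] -> [2, -15, 15]
  [27, 3, -34, -2, -46, 31, -7, 20, -12, 11] -> [3, -34, -2, -46, 31, -7, 20, -12, 11] -> [-3, 34, 2, 46, -31, 7, -20, 12, -11] -> [-3, 34, 2] -> [3, -34, -2]
  [11, 38, 0, 45, -27, 26, -3] -> [38, 0, 45, -27, 26, -3] -> [-38, 0, -45, 27, -26, 3] -> [-38, 0, -45] -> [38, 0, 45]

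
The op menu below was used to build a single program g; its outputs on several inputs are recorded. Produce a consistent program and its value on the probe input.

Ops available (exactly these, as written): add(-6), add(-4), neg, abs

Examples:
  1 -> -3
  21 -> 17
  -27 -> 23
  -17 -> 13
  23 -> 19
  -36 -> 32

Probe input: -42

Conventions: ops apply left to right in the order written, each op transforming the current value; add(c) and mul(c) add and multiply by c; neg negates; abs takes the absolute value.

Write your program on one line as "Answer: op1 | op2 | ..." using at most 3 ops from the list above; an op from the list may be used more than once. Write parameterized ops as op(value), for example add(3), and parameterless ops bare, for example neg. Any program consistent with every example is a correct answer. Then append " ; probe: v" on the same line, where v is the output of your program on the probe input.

abs | add(-4) ; probe: 38

Check, running the answer program on each example:
  1 -> 1 -> -3
  21 -> 21 -> 17
  -27 -> 27 -> 23
  -17 -> 17 -> 13
  23 -> 23 -> 19
  -36 -> 36 -> 32
  probe: -42 -> 42 -> 38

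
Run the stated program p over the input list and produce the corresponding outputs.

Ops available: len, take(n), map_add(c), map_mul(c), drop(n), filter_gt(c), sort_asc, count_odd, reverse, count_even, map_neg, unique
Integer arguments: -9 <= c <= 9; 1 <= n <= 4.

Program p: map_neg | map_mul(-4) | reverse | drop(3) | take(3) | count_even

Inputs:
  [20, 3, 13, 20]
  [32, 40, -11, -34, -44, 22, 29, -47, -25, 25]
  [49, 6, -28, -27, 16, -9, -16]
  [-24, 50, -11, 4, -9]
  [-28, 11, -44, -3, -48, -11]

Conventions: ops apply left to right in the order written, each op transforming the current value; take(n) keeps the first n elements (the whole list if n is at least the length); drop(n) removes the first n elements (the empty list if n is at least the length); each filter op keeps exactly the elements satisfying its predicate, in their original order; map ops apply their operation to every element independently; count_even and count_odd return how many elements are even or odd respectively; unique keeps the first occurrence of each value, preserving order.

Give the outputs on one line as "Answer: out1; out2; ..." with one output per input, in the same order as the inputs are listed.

Execution, op by op:
  [20, 3, 13, 20] -> [-20, -3, -13, -20] -> [80, 12, 52, 80] -> [80, 52, 12, 80] -> [80] -> [80] -> 1
  [32, 40, -11, -34, -44, 22, 29, -47, -25, 25] -> [-32, -40, 11, 34, 44, -22, -29, 47, 25, -25] -> [128, 160, -44, -136, -176, 88, 116, -188, -100, 100] -> [100, -100, -188, 116, 88, -176, -136, -44, 160, 128] -> [116, 88, -176, -136, -44, 160, 128] -> [116, 88, -176] -> 3
  [49, 6, -28, -27, 16, -9, -16] -> [-49, -6, 28, 27, -16, 9, 16] -> [196, 24, -112, -108, 64, -36, -64] -> [-64, -36, 64, -108, -112, 24, 196] -> [-108, -112, 24, 196] -> [-108, -112, 24] -> 3
  [-24, 50, -11, 4, -9] -> [24, -50, 11, -4, 9] -> [-96, 200, -44, 16, -36] -> [-36, 16, -44, 200, -96] -> [200, -96] -> [200, -96] -> 2
  [-28, 11, -44, -3, -48, -11] -> [28, -11, 44, 3, 48, 11] -> [-112, 44, -176, -12, -192, -44] -> [-44, -192, -12, -176, 44, -112] -> [-176, 44, -112] -> [-176, 44, -112] -> 3

1; 3; 3; 2; 3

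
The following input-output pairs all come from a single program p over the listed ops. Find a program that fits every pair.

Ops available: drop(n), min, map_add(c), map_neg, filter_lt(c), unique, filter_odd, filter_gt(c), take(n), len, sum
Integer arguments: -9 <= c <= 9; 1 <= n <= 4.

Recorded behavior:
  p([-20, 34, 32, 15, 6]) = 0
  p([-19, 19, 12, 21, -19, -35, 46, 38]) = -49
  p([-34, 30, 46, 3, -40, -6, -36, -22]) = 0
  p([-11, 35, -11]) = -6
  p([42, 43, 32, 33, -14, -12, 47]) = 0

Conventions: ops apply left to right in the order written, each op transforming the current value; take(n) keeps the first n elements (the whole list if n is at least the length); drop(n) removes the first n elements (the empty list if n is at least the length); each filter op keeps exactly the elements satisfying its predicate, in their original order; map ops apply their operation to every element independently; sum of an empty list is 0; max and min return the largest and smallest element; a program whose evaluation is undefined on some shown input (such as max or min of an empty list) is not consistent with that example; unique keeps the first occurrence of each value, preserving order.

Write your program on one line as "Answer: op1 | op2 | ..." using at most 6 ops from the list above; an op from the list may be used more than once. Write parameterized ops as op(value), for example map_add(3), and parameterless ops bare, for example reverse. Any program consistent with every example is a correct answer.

filter_lt(-3) | filter_lt(-6) | map_add(8) | filter_odd | sum

Check, running the answer program on each example:
  [-20, 34, 32, 15, 6] -> [-20] -> [-20] -> [-12] -> [] -> 0
  [-19, 19, 12, 21, -19, -35, 46, 38] -> [-19, -19, -35] -> [-19, -19, -35] -> [-11, -11, -27] -> [-11, -11, -27] -> -49
  [-34, 30, 46, 3, -40, -6, -36, -22] -> [-34, -40, -6, -36, -22] -> [-34, -40, -36, -22] -> [-26, -32, -28, -14] -> [] -> 0
  [-11, 35, -11] -> [-11, -11] -> [-11, -11] -> [-3, -3] -> [-3, -3] -> -6
  [42, 43, 32, 33, -14, -12, 47] -> [-14, -12] -> [-14, -12] -> [-6, -4] -> [] -> 0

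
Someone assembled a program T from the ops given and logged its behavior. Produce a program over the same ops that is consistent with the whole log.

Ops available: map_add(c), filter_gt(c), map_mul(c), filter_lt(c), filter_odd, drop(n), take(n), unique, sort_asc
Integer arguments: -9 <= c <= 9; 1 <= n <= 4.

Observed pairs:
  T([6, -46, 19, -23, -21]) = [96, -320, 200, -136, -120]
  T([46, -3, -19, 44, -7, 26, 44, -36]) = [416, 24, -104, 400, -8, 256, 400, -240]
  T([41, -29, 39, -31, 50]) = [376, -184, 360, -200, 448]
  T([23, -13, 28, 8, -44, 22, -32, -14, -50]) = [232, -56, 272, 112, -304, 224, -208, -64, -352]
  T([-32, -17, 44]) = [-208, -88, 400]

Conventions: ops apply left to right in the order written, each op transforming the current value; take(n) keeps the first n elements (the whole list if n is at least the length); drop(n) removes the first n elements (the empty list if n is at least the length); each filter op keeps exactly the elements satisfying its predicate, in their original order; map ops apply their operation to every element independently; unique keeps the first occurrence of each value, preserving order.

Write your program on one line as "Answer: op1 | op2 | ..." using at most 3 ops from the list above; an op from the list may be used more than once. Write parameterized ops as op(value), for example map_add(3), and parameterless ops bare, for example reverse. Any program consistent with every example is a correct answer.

map_add(2) | map_add(4) | map_mul(8)

Check, running the answer program on each example:
  [6, -46, 19, -23, -21] -> [8, -44, 21, -21, -19] -> [12, -40, 25, -17, -15] -> [96, -320, 200, -136, -120]
  [46, -3, -19, 44, -7, 26, 44, -36] -> [48, -1, -17, 46, -5, 28, 46, -34] -> [52, 3, -13, 50, -1, 32, 50, -30] -> [416, 24, -104, 400, -8, 256, 400, -240]
  [41, -29, 39, -31, 50] -> [43, -27, 41, -29, 52] -> [47, -23, 45, -25, 56] -> [376, -184, 360, -200, 448]
  [23, -13, 28, 8, -44, 22, -32, -14, -50] -> [25, -11, 30, 10, -42, 24, -30, -12, -48] -> [29, -7, 34, 14, -38, 28, -26, -8, -44] -> [232, -56, 272, 112, -304, 224, -208, -64, -352]
  [-32, -17, 44] -> [-30, -15, 46] -> [-26, -11, 50] -> [-208, -88, 400]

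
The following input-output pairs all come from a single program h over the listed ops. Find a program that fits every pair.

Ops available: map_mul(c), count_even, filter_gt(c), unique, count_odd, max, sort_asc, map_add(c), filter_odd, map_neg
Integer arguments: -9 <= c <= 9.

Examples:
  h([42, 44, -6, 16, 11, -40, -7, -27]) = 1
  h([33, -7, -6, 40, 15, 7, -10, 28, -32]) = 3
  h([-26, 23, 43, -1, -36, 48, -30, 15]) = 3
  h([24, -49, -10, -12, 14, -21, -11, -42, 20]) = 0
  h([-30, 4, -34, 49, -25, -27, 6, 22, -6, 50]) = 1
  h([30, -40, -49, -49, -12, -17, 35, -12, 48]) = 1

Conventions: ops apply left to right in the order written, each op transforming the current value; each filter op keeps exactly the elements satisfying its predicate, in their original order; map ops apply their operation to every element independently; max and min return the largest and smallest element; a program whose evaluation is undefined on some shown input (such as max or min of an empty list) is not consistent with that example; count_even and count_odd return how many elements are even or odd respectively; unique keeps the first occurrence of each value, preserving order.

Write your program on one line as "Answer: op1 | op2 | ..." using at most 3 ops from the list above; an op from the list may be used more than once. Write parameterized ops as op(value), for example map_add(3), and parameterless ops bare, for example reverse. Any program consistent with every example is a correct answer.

sort_asc | filter_gt(-1) | count_odd

Check, running the answer program on each example:
  [42, 44, -6, 16, 11, -40, -7, -27] -> [-40, -27, -7, -6, 11, 16, 42, 44] -> [11, 16, 42, 44] -> 1
  [33, -7, -6, 40, 15, 7, -10, 28, -32] -> [-32, -10, -7, -6, 7, 15, 28, 33, 40] -> [7, 15, 28, 33, 40] -> 3
  [-26, 23, 43, -1, -36, 48, -30, 15] -> [-36, -30, -26, -1, 15, 23, 43, 48] -> [15, 23, 43, 48] -> 3
  [24, -49, -10, -12, 14, -21, -11, -42, 20] -> [-49, -42, -21, -12, -11, -10, 14, 20, 24] -> [14, 20, 24] -> 0
  [-30, 4, -34, 49, -25, -27, 6, 22, -6, 50] -> [-34, -30, -27, -25, -6, 4, 6, 22, 49, 50] -> [4, 6, 22, 49, 50] -> 1
  [30, -40, -49, -49, -12, -17, 35, -12, 48] -> [-49, -49, -40, -17, -12, -12, 30, 35, 48] -> [30, 35, 48] -> 1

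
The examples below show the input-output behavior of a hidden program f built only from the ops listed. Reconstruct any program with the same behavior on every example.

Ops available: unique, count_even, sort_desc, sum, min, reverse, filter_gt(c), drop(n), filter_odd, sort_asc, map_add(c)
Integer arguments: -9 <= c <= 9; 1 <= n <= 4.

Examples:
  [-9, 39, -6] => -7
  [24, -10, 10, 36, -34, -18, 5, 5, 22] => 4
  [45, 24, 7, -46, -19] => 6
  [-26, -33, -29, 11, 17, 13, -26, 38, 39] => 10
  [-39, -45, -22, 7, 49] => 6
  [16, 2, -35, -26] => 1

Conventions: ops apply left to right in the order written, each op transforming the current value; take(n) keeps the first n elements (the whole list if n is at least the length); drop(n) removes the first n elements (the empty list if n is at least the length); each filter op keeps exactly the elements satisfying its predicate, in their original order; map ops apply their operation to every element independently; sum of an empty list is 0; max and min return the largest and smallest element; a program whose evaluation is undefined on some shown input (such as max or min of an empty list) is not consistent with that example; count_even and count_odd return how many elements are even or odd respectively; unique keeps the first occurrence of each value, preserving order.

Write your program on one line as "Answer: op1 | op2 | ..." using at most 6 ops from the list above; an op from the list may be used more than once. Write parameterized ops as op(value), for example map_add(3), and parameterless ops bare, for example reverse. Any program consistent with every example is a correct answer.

sort_asc | filter_gt(-7) | map_add(-1) | unique | sort_desc | min

Check, running the answer program on each example:
  [-9, 39, -6] -> [-9, -6, 39] -> [-6, 39] -> [-7, 38] -> [-7, 38] -> [38, -7] -> -7
  [24, -10, 10, 36, -34, -18, 5, 5, 22] -> [-34, -18, -10, 5, 5, 10, 22, 24, 36] -> [5, 5, 10, 22, 24, 36] -> [4, 4, 9, 21, 23, 35] -> [4, 9, 21, 23, 35] -> [35, 23, 21, 9, 4] -> 4
  [45, 24, 7, -46, -19] -> [-46, -19, 7, 24, 45] -> [7, 24, 45] -> [6, 23, 44] -> [6, 23, 44] -> [44, 23, 6] -> 6
  [-26, -33, -29, 11, 17, 13, -26, 38, 39] -> [-33, -29, -26, -26, 11, 13, 17, 38, 39] -> [11, 13, 17, 38, 39] -> [10, 12, 16, 37, 38] -> [10, 12, 16, 37, 38] -> [38, 37, 16, 12, 10] -> 10
  [-39, -45, -22, 7, 49] -> [-45, -39, -22, 7, 49] -> [7, 49] -> [6, 48] -> [6, 48] -> [48, 6] -> 6
  [16, 2, -35, -26] -> [-35, -26, 2, 16] -> [2, 16] -> [1, 15] -> [1, 15] -> [15, 1] -> 1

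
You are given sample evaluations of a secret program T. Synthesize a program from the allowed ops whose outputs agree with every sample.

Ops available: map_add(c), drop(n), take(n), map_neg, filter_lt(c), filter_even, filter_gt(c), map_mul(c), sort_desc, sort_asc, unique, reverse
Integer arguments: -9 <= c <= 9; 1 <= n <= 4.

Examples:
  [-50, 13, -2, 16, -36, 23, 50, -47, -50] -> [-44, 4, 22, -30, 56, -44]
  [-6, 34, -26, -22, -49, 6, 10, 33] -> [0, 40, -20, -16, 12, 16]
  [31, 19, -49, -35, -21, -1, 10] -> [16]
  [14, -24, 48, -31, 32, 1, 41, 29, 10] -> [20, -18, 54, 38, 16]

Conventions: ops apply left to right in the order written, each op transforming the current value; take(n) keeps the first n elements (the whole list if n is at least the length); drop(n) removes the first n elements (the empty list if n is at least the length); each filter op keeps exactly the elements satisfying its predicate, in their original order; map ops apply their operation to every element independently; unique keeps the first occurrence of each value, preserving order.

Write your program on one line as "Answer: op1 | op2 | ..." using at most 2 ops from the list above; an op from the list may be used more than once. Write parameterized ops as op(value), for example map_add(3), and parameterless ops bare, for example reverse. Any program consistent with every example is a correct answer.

map_add(6) | filter_even

Check, running the answer program on each example:
  [-50, 13, -2, 16, -36, 23, 50, -47, -50] -> [-44, 19, 4, 22, -30, 29, 56, -41, -44] -> [-44, 4, 22, -30, 56, -44]
  [-6, 34, -26, -22, -49, 6, 10, 33] -> [0, 40, -20, -16, -43, 12, 16, 39] -> [0, 40, -20, -16, 12, 16]
  [31, 19, -49, -35, -21, -1, 10] -> [37, 25, -43, -29, -15, 5, 16] -> [16]
  [14, -24, 48, -31, 32, 1, 41, 29, 10] -> [20, -18, 54, -25, 38, 7, 47, 35, 16] -> [20, -18, 54, 38, 16]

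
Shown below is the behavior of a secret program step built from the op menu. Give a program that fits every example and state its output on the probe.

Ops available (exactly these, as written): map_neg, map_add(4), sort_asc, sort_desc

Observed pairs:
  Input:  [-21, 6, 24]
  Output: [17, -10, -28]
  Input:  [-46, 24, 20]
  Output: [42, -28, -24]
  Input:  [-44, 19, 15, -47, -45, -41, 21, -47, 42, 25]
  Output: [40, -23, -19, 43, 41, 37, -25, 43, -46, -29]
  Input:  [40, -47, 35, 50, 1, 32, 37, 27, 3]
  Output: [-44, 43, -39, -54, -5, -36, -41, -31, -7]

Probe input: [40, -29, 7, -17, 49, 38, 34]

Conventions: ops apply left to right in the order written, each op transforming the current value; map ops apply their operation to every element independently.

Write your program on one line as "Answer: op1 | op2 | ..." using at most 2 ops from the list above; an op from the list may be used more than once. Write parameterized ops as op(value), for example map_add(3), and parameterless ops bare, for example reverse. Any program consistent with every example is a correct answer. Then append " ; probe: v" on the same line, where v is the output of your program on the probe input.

map_add(4) | map_neg ; probe: [-44, 25, -11, 13, -53, -42, -38]

Check, running the answer program on each example:
  [-21, 6, 24] -> [-17, 10, 28] -> [17, -10, -28]
  [-46, 24, 20] -> [-42, 28, 24] -> [42, -28, -24]
  [-44, 19, 15, -47, -45, -41, 21, -47, 42, 25] -> [-40, 23, 19, -43, -41, -37, 25, -43, 46, 29] -> [40, -23, -19, 43, 41, 37, -25, 43, -46, -29]
  [40, -47, 35, 50, 1, 32, 37, 27, 3] -> [44, -43, 39, 54, 5, 36, 41, 31, 7] -> [-44, 43, -39, -54, -5, -36, -41, -31, -7]
  probe: [40, -29, 7, -17, 49, 38, 34] -> [44, -25, 11, -13, 53, 42, 38] -> [-44, 25, -11, 13, -53, -42, -38]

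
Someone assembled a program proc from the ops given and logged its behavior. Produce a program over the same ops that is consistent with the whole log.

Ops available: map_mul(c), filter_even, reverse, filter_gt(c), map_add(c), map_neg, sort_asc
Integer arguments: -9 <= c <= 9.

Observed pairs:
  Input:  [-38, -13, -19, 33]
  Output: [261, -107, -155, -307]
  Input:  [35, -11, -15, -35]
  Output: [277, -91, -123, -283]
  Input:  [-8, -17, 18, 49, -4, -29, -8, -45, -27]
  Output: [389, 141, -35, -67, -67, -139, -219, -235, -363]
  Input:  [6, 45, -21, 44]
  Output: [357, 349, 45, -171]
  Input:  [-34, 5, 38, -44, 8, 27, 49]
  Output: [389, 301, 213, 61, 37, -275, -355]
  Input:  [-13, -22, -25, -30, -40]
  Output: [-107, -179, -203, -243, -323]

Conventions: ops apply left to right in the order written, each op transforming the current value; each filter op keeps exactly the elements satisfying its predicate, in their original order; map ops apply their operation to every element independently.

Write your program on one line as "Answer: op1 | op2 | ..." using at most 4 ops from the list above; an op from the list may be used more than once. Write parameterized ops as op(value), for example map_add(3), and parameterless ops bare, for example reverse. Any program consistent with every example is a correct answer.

map_mul(8) | sort_asc | reverse | map_add(-3)

Check, running the answer program on each example:
  [-38, -13, -19, 33] -> [-304, -104, -152, 264] -> [-304, -152, -104, 264] -> [264, -104, -152, -304] -> [261, -107, -155, -307]
  [35, -11, -15, -35] -> [280, -88, -120, -280] -> [-280, -120, -88, 280] -> [280, -88, -120, -280] -> [277, -91, -123, -283]
  [-8, -17, 18, 49, -4, -29, -8, -45, -27] -> [-64, -136, 144, 392, -32, -232, -64, -360, -216] -> [-360, -232, -216, -136, -64, -64, -32, 144, 392] -> [392, 144, -32, -64, -64, -136, -216, -232, -360] -> [389, 141, -35, -67, -67, -139, -219, -235, -363]
  [6, 45, -21, 44] -> [48, 360, -168, 352] -> [-168, 48, 352, 360] -> [360, 352, 48, -168] -> [357, 349, 45, -171]
  [-34, 5, 38, -44, 8, 27, 49] -> [-272, 40, 304, -352, 64, 216, 392] -> [-352, -272, 40, 64, 216, 304, 392] -> [392, 304, 216, 64, 40, -272, -352] -> [389, 301, 213, 61, 37, -275, -355]
  [-13, -22, -25, -30, -40] -> [-104, -176, -200, -240, -320] -> [-320, -240, -200, -176, -104] -> [-104, -176, -200, -240, -320] -> [-107, -179, -203, -243, -323]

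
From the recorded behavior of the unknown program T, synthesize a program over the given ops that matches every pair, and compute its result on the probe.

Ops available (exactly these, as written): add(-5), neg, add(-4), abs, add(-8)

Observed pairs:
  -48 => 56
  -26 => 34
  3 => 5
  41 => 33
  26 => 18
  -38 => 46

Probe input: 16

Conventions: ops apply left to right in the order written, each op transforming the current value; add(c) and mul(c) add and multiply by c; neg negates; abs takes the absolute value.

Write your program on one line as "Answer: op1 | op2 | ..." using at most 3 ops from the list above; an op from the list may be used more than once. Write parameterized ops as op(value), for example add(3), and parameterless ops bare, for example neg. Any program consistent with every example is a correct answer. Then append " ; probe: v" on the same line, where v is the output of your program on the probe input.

add(-8) | abs ; probe: 8

Check, running the answer program on each example:
  -48 -> -56 -> 56
  -26 -> -34 -> 34
  3 -> -5 -> 5
  41 -> 33 -> 33
  26 -> 18 -> 18
  -38 -> -46 -> 46
  probe: 16 -> 8 -> 8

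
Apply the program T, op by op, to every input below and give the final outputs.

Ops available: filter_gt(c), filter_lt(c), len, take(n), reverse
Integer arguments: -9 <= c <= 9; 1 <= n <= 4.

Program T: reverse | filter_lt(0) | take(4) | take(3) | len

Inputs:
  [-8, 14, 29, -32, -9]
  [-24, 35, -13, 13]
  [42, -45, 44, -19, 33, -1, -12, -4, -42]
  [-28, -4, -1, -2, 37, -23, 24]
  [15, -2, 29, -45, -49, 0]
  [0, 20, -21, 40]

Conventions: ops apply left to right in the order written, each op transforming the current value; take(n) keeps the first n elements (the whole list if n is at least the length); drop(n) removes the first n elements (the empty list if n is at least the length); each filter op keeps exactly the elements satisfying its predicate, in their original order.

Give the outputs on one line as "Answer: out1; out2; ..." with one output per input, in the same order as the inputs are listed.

3; 2; 3; 3; 3; 1

Execution, op by op:
  [-8, 14, 29, -32, -9] -> [-9, -32, 29, 14, -8] -> [-9, -32, -8] -> [-9, -32, -8] -> [-9, -32, -8] -> 3
  [-24, 35, -13, 13] -> [13, -13, 35, -24] -> [-13, -24] -> [-13, -24] -> [-13, -24] -> 2
  [42, -45, 44, -19, 33, -1, -12, -4, -42] -> [-42, -4, -12, -1, 33, -19, 44, -45, 42] -> [-42, -4, -12, -1, -19, -45] -> [-42, -4, -12, -1] -> [-42, -4, -12] -> 3
  [-28, -4, -1, -2, 37, -23, 24] -> [24, -23, 37, -2, -1, -4, -28] -> [-23, -2, -1, -4, -28] -> [-23, -2, -1, -4] -> [-23, -2, -1] -> 3
  [15, -2, 29, -45, -49, 0] -> [0, -49, -45, 29, -2, 15] -> [-49, -45, -2] -> [-49, -45, -2] -> [-49, -45, -2] -> 3
  [0, 20, -21, 40] -> [40, -21, 20, 0] -> [-21] -> [-21] -> [-21] -> 1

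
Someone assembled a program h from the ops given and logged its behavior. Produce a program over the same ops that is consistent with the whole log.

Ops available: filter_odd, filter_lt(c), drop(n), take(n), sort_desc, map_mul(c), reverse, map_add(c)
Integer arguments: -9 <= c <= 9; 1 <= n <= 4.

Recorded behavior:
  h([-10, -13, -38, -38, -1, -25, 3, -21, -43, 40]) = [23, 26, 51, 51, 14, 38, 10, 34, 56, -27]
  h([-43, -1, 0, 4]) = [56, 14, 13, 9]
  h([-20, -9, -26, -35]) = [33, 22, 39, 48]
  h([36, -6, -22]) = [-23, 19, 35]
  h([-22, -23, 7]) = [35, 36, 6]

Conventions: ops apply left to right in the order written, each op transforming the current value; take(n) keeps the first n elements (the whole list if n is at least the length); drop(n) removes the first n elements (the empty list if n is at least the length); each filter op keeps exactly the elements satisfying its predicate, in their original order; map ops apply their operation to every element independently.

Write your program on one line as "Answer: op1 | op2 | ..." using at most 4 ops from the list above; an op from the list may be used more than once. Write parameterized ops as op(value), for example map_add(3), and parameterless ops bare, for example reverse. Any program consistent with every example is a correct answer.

map_add(-9) | map_add(1) | map_mul(-1) | map_add(5)

Check, running the answer program on each example:
  [-10, -13, -38, -38, -1, -25, 3, -21, -43, 40] -> [-19, -22, -47, -47, -10, -34, -6, -30, -52, 31] -> [-18, -21, -46, -46, -9, -33, -5, -29, -51, 32] -> [18, 21, 46, 46, 9, 33, 5, 29, 51, -32] -> [23, 26, 51, 51, 14, 38, 10, 34, 56, -27]
  [-43, -1, 0, 4] -> [-52, -10, -9, -5] -> [-51, -9, -8, -4] -> [51, 9, 8, 4] -> [56, 14, 13, 9]
  [-20, -9, -26, -35] -> [-29, -18, -35, -44] -> [-28, -17, -34, -43] -> [28, 17, 34, 43] -> [33, 22, 39, 48]
  [36, -6, -22] -> [27, -15, -31] -> [28, -14, -30] -> [-28, 14, 30] -> [-23, 19, 35]
  [-22, -23, 7] -> [-31, -32, -2] -> [-30, -31, -1] -> [30, 31, 1] -> [35, 36, 6]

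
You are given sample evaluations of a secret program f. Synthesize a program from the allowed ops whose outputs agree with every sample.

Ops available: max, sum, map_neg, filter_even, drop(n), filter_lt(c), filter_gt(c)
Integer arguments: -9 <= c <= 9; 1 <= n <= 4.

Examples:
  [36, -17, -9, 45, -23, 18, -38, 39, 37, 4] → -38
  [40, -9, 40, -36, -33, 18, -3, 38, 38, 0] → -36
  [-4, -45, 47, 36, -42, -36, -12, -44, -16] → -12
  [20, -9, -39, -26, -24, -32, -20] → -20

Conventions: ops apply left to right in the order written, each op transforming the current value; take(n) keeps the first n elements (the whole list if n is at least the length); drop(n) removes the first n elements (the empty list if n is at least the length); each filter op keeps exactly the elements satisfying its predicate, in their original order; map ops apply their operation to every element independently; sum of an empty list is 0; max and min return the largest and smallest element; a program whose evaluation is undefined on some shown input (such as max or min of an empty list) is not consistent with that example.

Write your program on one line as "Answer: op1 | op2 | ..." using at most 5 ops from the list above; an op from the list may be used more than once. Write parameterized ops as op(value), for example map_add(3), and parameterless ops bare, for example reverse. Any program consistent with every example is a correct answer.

map_neg | filter_gt(6) | map_neg | filter_even | max

Check, running the answer program on each example:
  [36, -17, -9, 45, -23, 18, -38, 39, 37, 4] -> [-36, 17, 9, -45, 23, -18, 38, -39, -37, -4] -> [17, 9, 23, 38] -> [-17, -9, -23, -38] -> [-38] -> -38
  [40, -9, 40, -36, -33, 18, -3, 38, 38, 0] -> [-40, 9, -40, 36, 33, -18, 3, -38, -38, 0] -> [9, 36, 33] -> [-9, -36, -33] -> [-36] -> -36
  [-4, -45, 47, 36, -42, -36, -12, -44, -16] -> [4, 45, -47, -36, 42, 36, 12, 44, 16] -> [45, 42, 36, 12, 44, 16] -> [-45, -42, -36, -12, -44, -16] -> [-42, -36, -12, -44, -16] -> -12
  [20, -9, -39, -26, -24, -32, -20] -> [-20, 9, 39, 26, 24, 32, 20] -> [9, 39, 26, 24, 32, 20] -> [-9, -39, -26, -24, -32, -20] -> [-26, -24, -32, -20] -> -20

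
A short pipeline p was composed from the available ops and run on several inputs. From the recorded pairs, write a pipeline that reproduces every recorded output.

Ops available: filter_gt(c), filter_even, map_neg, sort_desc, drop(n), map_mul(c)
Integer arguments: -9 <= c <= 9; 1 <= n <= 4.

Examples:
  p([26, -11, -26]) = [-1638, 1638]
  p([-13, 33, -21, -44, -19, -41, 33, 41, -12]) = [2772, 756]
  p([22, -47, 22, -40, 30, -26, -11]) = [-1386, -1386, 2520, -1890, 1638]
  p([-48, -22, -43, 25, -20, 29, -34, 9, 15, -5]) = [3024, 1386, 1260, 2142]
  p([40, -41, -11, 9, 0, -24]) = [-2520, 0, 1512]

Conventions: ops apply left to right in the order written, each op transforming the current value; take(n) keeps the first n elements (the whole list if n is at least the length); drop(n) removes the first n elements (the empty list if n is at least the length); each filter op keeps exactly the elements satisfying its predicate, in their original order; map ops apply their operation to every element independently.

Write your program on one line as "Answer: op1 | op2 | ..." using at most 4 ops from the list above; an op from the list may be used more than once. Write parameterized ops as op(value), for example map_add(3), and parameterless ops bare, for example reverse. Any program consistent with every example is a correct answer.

map_mul(-9) | map_mul(7) | filter_even

Check, running the answer program on each example:
  [26, -11, -26] -> [-234, 99, 234] -> [-1638, 693, 1638] -> [-1638, 1638]
  [-13, 33, -21, -44, -19, -41, 33, 41, -12] -> [117, -297, 189, 396, 171, 369, -297, -369, 108] -> [819, -2079, 1323, 2772, 1197, 2583, -2079, -2583, 756] -> [2772, 756]
  [22, -47, 22, -40, 30, -26, -11] -> [-198, 423, -198, 360, -270, 234, 99] -> [-1386, 2961, -1386, 2520, -1890, 1638, 693] -> [-1386, -1386, 2520, -1890, 1638]
  [-48, -22, -43, 25, -20, 29, -34, 9, 15, -5] -> [432, 198, 387, -225, 180, -261, 306, -81, -135, 45] -> [3024, 1386, 2709, -1575, 1260, -1827, 2142, -567, -945, 315] -> [3024, 1386, 1260, 2142]
  [40, -41, -11, 9, 0, -24] -> [-360, 369, 99, -81, 0, 216] -> [-2520, 2583, 693, -567, 0, 1512] -> [-2520, 0, 1512]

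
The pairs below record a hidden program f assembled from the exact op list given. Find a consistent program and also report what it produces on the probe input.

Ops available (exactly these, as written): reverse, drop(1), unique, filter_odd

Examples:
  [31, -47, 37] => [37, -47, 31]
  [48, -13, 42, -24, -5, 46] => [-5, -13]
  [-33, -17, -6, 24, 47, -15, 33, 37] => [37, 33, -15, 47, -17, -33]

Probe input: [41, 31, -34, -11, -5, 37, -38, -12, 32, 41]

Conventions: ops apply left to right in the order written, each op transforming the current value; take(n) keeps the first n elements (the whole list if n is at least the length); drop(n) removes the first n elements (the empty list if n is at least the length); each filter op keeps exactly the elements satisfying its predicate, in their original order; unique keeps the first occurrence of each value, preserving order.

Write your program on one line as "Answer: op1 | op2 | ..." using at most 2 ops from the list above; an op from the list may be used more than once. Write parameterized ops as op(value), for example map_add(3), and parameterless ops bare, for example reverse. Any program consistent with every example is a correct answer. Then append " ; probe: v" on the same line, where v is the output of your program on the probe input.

reverse | filter_odd ; probe: [41, 37, -5, -11, 31, 41]

Check, running the answer program on each example:
  [31, -47, 37] -> [37, -47, 31] -> [37, -47, 31]
  [48, -13, 42, -24, -5, 46] -> [46, -5, -24, 42, -13, 48] -> [-5, -13]
  [-33, -17, -6, 24, 47, -15, 33, 37] -> [37, 33, -15, 47, 24, -6, -17, -33] -> [37, 33, -15, 47, -17, -33]
  probe: [41, 31, -34, -11, -5, 37, -38, -12, 32, 41] -> [41, 32, -12, -38, 37, -5, -11, -34, 31, 41] -> [41, 37, -5, -11, 31, 41]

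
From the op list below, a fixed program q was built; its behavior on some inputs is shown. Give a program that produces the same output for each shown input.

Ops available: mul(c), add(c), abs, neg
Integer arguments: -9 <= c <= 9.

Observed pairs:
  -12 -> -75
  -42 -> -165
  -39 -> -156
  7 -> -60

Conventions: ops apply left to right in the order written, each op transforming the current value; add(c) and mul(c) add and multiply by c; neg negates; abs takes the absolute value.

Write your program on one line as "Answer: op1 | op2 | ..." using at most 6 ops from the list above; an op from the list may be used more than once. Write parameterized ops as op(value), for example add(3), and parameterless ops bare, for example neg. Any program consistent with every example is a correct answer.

abs | add(-3) | neg | add(-7) | add(-9) | mul(3)

Check, running the answer program on each example:
  -12 -> 12 -> 9 -> -9 -> -16 -> -25 -> -75
  -42 -> 42 -> 39 -> -39 -> -46 -> -55 -> -165
  -39 -> 39 -> 36 -> -36 -> -43 -> -52 -> -156
  7 -> 7 -> 4 -> -4 -> -11 -> -20 -> -60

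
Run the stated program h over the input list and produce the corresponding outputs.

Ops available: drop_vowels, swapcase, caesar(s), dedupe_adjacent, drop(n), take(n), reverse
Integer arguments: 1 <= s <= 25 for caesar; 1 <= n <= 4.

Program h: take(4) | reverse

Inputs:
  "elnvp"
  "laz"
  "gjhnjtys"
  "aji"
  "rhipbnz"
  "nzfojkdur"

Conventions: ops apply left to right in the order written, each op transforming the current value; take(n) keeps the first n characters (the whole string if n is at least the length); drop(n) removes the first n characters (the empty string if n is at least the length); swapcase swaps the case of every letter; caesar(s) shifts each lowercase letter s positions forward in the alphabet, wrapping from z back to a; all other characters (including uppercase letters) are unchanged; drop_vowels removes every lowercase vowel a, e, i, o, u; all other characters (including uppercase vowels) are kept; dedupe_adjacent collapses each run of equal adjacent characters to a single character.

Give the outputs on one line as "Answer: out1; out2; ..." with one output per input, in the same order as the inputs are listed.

"vnle"; "zal"; "nhjg"; "ija"; "pihr"; "ofzn"

Execution, op by op:
  "elnvp" -> "elnv" -> "vnle"
  "laz" -> "laz" -> "zal"
  "gjhnjtys" -> "gjhn" -> "nhjg"
  "aji" -> "aji" -> "ija"
  "rhipbnz" -> "rhip" -> "pihr"
  "nzfojkdur" -> "nzfo" -> "ofzn"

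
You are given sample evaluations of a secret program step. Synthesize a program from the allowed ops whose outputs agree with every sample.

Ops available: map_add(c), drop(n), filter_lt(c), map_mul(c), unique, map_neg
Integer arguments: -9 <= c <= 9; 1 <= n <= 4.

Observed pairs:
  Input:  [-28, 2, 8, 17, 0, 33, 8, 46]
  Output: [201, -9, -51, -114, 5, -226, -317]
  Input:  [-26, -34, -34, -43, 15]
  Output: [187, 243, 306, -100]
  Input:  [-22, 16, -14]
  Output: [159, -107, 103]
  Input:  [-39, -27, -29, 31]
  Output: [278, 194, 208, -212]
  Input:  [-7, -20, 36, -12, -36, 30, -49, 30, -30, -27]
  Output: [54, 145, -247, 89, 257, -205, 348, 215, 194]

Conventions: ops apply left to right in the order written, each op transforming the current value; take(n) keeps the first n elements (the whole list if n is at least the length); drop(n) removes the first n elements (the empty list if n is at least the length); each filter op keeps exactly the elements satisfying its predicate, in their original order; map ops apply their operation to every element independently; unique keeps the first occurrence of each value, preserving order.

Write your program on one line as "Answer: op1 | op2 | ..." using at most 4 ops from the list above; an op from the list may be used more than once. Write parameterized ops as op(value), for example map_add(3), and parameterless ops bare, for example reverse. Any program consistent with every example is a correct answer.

map_mul(7) | unique | map_add(-5) | map_neg

Check, running the answer program on each example:
  [-28, 2, 8, 17, 0, 33, 8, 46] -> [-196, 14, 56, 119, 0, 231, 56, 322] -> [-196, 14, 56, 119, 0, 231, 322] -> [-201, 9, 51, 114, -5, 226, 317] -> [201, -9, -51, -114, 5, -226, -317]
  [-26, -34, -34, -43, 15] -> [-182, -238, -238, -301, 105] -> [-182, -238, -301, 105] -> [-187, -243, -306, 100] -> [187, 243, 306, -100]
  [-22, 16, -14] -> [-154, 112, -98] -> [-154, 112, -98] -> [-159, 107, -103] -> [159, -107, 103]
  [-39, -27, -29, 31] -> [-273, -189, -203, 217] -> [-273, -189, -203, 217] -> [-278, -194, -208, 212] -> [278, 194, 208, -212]
  [-7, -20, 36, -12, -36, 30, -49, 30, -30, -27] -> [-49, -140, 252, -84, -252, 210, -343, 210, -210, -189] -> [-49, -140, 252, -84, -252, 210, -343, -210, -189] -> [-54, -145, 247, -89, -257, 205, -348, -215, -194] -> [54, 145, -247, 89, 257, -205, 348, 215, 194]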